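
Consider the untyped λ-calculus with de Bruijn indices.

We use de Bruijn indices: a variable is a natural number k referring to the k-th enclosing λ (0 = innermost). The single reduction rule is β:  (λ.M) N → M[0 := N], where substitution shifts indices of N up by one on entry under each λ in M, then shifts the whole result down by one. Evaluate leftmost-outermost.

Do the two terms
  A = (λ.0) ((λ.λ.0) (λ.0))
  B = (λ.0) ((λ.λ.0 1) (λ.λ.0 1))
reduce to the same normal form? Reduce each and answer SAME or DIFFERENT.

Answer: DIFFERENT — A ⇓ λ.0, B ⇓ λ.0 (λ.λ.0 1)

Working:
Term A:
  start: (λ.0) ((λ.λ.0) (λ.0))
  step 1: (λ.λ.0) (λ.0)
  step 2: λ.0

Term B:
  start: (λ.0) ((λ.λ.0 1) (λ.λ.0 1))
  step 1: (λ.λ.0 1) (λ.λ.0 1)
  step 2: λ.0 (λ.λ.0 1)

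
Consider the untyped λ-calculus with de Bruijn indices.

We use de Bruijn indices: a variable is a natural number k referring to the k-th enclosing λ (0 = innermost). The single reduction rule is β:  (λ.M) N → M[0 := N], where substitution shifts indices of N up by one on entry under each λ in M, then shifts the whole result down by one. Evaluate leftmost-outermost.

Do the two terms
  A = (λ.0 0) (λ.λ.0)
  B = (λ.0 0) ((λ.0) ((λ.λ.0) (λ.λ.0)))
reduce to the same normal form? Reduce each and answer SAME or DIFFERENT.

Term A:
  start: (λ.0 0) (λ.λ.0)
  [1] (λ.λ.0) (λ.λ.0)
  [2] λ.0

Term B:
  start: (λ.0 0) ((λ.0) ((λ.λ.0) (λ.λ.0)))
  [1] (λ.0) ((λ.λ.0) (λ.λ.0)) ((λ.0) ((λ.λ.0) (λ.λ.0)))
  [2] (λ.λ.0) (λ.λ.0) ((λ.0) ((λ.λ.0) (λ.λ.0)))
  [3] (λ.0) ((λ.0) ((λ.λ.0) (λ.λ.0)))
  [4] (λ.0) ((λ.λ.0) (λ.λ.0))
  [5] (λ.λ.0) (λ.λ.0)
  [6] λ.0

Answer: SAME — A ⇓ λ.0, B ⇓ λ.0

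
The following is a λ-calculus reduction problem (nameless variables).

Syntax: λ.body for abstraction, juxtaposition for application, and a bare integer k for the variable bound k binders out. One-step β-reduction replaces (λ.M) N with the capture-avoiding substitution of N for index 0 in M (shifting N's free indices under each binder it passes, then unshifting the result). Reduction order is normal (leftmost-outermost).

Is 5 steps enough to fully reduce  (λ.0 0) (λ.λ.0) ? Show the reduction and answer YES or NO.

  start: (λ.0 0) (λ.λ.0)
  →1  (λ.λ.0) (λ.λ.0)
  →2  λ.0

Answer: YES — reaches normal form λ.0 in 2 ≤ 5 steps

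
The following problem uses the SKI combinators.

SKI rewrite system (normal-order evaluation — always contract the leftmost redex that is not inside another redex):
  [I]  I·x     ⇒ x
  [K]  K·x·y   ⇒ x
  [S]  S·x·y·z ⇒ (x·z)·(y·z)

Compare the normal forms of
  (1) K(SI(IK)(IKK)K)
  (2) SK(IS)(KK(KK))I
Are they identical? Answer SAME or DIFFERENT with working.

Term A:
  start: K(SI(IK)(IKK)K)
  step 1: K(I(IKK)(IK(IKK))K)
  step 2: K(IKK(IK(IKK))K)
  step 3: K(KK(IK(IKK))K)
  step 4: K(KK)

Term B:
  start: SK(IS)(KK(KK))I
  step 1: K(KK(KK))(IS(KK(KK)))I
  step 2: KK(KK)I
  step 3: KI

Answer: DIFFERENT — A ⇓ K(KK), B ⇓ KI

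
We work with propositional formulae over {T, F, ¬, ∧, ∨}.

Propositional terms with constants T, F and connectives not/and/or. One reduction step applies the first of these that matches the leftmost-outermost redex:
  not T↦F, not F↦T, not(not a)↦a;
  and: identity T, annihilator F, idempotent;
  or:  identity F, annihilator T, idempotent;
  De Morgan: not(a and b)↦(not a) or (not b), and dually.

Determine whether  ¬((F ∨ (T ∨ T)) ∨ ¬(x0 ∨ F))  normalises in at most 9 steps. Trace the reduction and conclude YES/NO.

  start: ¬((F ∨ (T ∨ T)) ∨ ¬(x0 ∨ F))
  [1] ¬(F ∨ (T ∨ T)) ∧ ¬¬(x0 ∨ F)
  [2] (¬F ∧ ¬(T ∨ T)) ∧ ¬¬(x0 ∨ F)
  [3] (T ∧ ¬(T ∨ T)) ∧ ¬¬(x0 ∨ F)
  [4] ¬(T ∨ T) ∧ ¬¬(x0 ∨ F)
  [5] (¬T ∧ ¬T) ∧ ¬¬(x0 ∨ F)
  [6] ¬T ∧ ¬¬(x0 ∨ F)
  [7] F ∧ ¬¬(x0 ∨ F)
  [8] F

Answer: YES — reaches normal form F in 8 ≤ 9 steps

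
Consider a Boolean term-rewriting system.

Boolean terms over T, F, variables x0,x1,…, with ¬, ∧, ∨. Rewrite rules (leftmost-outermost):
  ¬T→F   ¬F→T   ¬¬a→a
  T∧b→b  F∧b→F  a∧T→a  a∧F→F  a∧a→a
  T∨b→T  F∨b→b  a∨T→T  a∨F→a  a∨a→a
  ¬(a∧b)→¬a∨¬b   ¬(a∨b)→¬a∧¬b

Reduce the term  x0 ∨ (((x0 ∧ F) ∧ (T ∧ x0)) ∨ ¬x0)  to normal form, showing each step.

  start: x0 ∨ (((x0 ∧ F) ∧ (T ∧ x0)) ∨ ¬x0)
  [1] x0 ∨ ((F ∧ (T ∧ x0)) ∨ ¬x0)
  [2] x0 ∨ (F ∨ ¬x0)
  [3] x0 ∨ ¬x0

Answer: normal form = x0 ∨ ¬x0  (in 3 steps)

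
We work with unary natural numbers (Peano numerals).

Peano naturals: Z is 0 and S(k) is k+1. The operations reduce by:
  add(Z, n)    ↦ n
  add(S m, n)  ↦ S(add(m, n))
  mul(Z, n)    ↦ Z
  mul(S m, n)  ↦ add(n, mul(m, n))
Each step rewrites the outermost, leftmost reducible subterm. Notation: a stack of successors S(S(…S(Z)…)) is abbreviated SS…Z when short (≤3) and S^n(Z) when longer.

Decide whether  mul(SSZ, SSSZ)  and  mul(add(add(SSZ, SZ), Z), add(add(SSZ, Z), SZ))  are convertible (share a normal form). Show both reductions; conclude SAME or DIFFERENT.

Term A:
  start: mul(SSZ, SSSZ)
  step 1: add(SSSZ, mul(SZ, SSSZ))
  step 2: S(add(SSZ, mul(SZ, SSSZ)))
  step 3: S(S(add(SZ, mul(SZ, SSSZ))))
  step 4: S(S(S(add(Z, mul(SZ, SSSZ)))))
  step 5: S(S(S(mul(SZ, SSSZ))))
  step 6: S(S(S(add(SSSZ, mul(Z, SSSZ)))))
  step 7: S(S(S(S(add(SSZ, mul(Z, SSSZ))))))
  step 8: S(S(S(S(S(add(SZ, mul(Z, SSSZ)))))))
  step 9: S(S(S(S(S(S(add(Z, mul(Z, SSSZ))))))))
  step 10: S(S(S(S(S(S(mul(Z, SSSZ)))))))
  step 11: S^6(Z)

Term B:
  start: mul(add(add(SSZ, SZ), Z), add(add(SSZ, Z), SZ))
  step 1: mul(add(S(add(SZ, SZ)), Z), add(add(SSZ, Z), SZ))
  step 2: mul(S(add(add(SZ, SZ), Z)), add(add(SSZ, Z), SZ))
  step 3: add(add(add(SSZ, Z), SZ), mul(add(add(SZ, SZ), Z), add(add(SSZ, Z), SZ)))
  step 4: add(add(S(add(SZ, Z)), SZ), mul(add(add(SZ, SZ), Z), add(add(SSZ, Z), SZ)))
  step 5: add(S(add(add(SZ, Z), SZ)), mul(add(add(SZ, SZ), Z), add(add(SSZ, Z), SZ)))
  step 6: S(add(add(add(SZ, Z), SZ), mul(add(add(SZ, SZ), Z), add(add(SSZ, Z), SZ))))
  step 7: S(add(add(S(add(Z, Z)), SZ), mul(add(add(SZ, SZ), Z), add(add(SSZ, Z), SZ))))
  step 8: S(add(S(add(add(Z, Z), SZ)), mul(add(add(SZ, SZ), Z), add(add(SSZ, Z), SZ))))
  step 9: S(S(add(add(add(Z, Z), SZ), mul(add(add(SZ, SZ), Z), add(add(SSZ, Z), SZ)))))
  step 10: S(S(add(add(Z, SZ), mul(add(add(SZ, SZ), Z), add(add(SSZ, Z), SZ)))))
  step 11: S(S(add(SZ, mul(add(add(SZ, SZ), Z), add(add(SSZ, Z), SZ)))))
  step 12: S(S(S(add(Z, mul(add(add(SZ, SZ), Z), add(add(SSZ, Z), SZ))))))
  step 13: S(S(S(mul(add(add(SZ, SZ), Z), add(add(SSZ, Z), SZ)))))
  step 14: S(S(S(mul(add(S(add(Z, SZ)), Z), add(add(SSZ, Z), SZ)))))
  step 15: S(S(S(mul(S(add(add(Z, SZ), Z)), add(add(SSZ, Z), SZ)))))
  step 16: S(S(S(add(add(add(SSZ, Z), SZ), mul(add(add(Z, SZ), Z), add(add(SSZ, Z), SZ))))))
  step 17: S(S(S(add(add(S(add(SZ, Z)), SZ), mul(add(add(Z, SZ), Z), add(add(SSZ, Z), SZ))))))
  step 18: S(S(S(add(S(add(add(SZ, Z), SZ)), mul(add(add(Z, SZ), Z), add(add(SSZ, Z), SZ))))))
  step 19: S(S(S(S(add(add(add(SZ, Z), SZ), mul(add(add(Z, SZ), Z), add(add(SSZ, Z), SZ)))))))
  step 20: S(S(S(S(add(add(S(add(Z, Z)), SZ), mul(add(add(Z, SZ), Z), add(add(SSZ, Z), SZ)))))))
  step 21: S(S(S(S(add(S(add(add(Z, Z), SZ)), mul(add(add(Z, SZ), Z), add(add(SSZ, Z), SZ)))))))
  step 22: S(S(S(S(S(add(add(add(Z, Z), SZ), mul(add(add(Z, SZ), Z), add(add(SSZ, Z), SZ))))))))
  step 23: S(S(S(S(S(add(add(Z, SZ), mul(add(add(Z, SZ), Z), add(add(SSZ, Z), SZ))))))))
  step 24: S(S(S(S(S(add(SZ, mul(add(add(Z, SZ), Z), add(add(SSZ, Z), SZ))))))))
  step 25: S(S(S(S(S(S(add(Z, mul(add(add(Z, SZ), Z), add(add(SSZ, Z), SZ)))))))))
  step 26: S(S(S(S(S(S(mul(add(add(Z, SZ), Z), add(add(SSZ, Z), SZ))))))))
  step 27: S(S(S(S(S(S(mul(add(SZ, Z), add(add(SSZ, Z), SZ))))))))
  step 28: S(S(S(S(S(S(mul(S(add(Z, Z)), add(add(SSZ, Z), SZ))))))))
  step 29: S(S(S(S(S(S(add(add(add(SSZ, Z), SZ), mul(add(Z, Z), add(add(SSZ, Z), SZ)))))))))
  step 30: S(S(S(S(S(S(add(add(S(add(SZ, Z)), SZ), mul(add(Z, Z), add(add(SSZ, Z), SZ)))))))))
  step 31: S(S(S(S(S(S(add(S(add(add(SZ, Z), SZ)), mul(add(Z, Z), add(add(SSZ, Z), SZ)))))))))
  step 32: S(S(S(S(S(S(S(add(add(add(SZ, Z), SZ), mul(add(Z, Z), add(add(SSZ, Z), SZ))))))))))
  step 33: S(S(S(S(S(S(S(add(add(S(add(Z, Z)), SZ), mul(add(Z, Z), add(add(SSZ, Z), SZ))))))))))
  step 34: S(S(S(S(S(S(S(add(S(add(add(Z, Z), SZ)), mul(add(Z, Z), add(add(SSZ, Z), SZ))))))))))
  step 35: S(S(S(S(S(S(S(S(add(add(add(Z, Z), SZ), mul(add(Z, Z), add(add(SSZ, Z), SZ)))))))))))
  step 36: S(S(S(S(S(S(S(S(add(add(Z, SZ), mul(add(Z, Z), add(add(SSZ, Z), SZ)))))))))))
  step 37: S(S(S(S(S(S(S(S(add(SZ, mul(add(Z, Z), add(add(SSZ, Z), SZ)))))))))))
  step 38: S(S(S(S(S(S(S(S(S(add(Z, mul(add(Z, Z), add(add(SSZ, Z), SZ))))))))))))
  step 39: S(S(S(S(S(S(S(S(S(mul(add(Z, Z), add(add(SSZ, Z), SZ)))))))))))
  step 40: S(S(S(S(S(S(S(S(S(mul(Z, add(add(SSZ, Z), SZ)))))))))))
  step 41: S^9(Z)

Answer: DIFFERENT — A ⇓ S^6(Z), B ⇓ S^9(Z)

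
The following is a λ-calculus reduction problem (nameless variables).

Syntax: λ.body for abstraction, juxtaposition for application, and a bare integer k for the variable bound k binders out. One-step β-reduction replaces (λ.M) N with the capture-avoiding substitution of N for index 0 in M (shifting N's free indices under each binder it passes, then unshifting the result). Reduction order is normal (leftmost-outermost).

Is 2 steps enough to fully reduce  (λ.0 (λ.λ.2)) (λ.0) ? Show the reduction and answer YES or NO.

  start: (λ.0 (λ.λ.2)) (λ.0)
  [1] (λ.0) (λ.λ.λ.0)
  [2] λ.λ.λ.0

Answer: YES — reaches normal form λ.λ.λ.0 in 2 ≤ 2 steps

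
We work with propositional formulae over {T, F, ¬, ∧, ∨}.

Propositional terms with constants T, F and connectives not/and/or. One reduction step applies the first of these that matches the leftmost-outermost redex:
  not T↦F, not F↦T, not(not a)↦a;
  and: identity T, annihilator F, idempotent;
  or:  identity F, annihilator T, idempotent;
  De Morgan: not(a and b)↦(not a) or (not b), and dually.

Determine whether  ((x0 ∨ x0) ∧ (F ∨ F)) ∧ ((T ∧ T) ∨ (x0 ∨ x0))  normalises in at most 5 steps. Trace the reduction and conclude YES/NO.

  start: ((x0 ∨ x0) ∧ (F ∨ F)) ∧ ((T ∧ T) ∨ (x0 ∨ x0))
  step 1: (x0 ∧ (F ∨ F)) ∧ ((T ∧ T) ∨ (x0 ∨ x0))
  step 2: (x0 ∧ F) ∧ ((T ∧ T) ∨ (x0 ∨ x0))
  step 3: F ∧ ((T ∧ T) ∨ (x0 ∨ x0))
  step 4: F

Answer: YES — reaches normal form F in 4 ≤ 5 steps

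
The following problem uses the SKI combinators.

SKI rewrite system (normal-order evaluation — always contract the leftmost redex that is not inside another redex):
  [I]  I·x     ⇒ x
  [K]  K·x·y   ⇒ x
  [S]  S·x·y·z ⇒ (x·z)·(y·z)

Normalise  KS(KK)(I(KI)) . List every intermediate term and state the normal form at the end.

Answer: normal form = S(KI)  (in 2 steps)

Reduction:
  start: KS(KK)(I(KI))
  step 1: S(I(KI))
  step 2: S(KI)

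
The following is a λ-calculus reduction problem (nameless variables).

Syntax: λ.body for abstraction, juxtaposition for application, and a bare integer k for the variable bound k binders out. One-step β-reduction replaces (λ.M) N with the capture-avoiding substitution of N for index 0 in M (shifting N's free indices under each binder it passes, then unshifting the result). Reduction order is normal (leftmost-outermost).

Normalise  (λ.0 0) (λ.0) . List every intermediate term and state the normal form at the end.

  start: (λ.0 0) (λ.0)
  →1  (λ.0) (λ.0)
  →2  λ.0

Answer: normal form = λ.0  (in 2 steps)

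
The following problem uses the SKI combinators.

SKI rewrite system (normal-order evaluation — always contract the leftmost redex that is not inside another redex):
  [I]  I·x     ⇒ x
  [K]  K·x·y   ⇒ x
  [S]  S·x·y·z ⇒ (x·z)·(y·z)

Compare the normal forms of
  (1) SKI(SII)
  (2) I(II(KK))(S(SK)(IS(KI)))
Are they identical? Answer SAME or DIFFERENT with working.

Answer: DIFFERENT — A ⇓ SII, B ⇓ K

Reduction:
Term A:
  start: SKI(SII)
  [1] K(SII)(I(SII))
  [2] SII

Term B:
  start: I(II(KK))(S(SK)(IS(KI)))
  [1] II(KK)(S(SK)(IS(KI)))
  [2] I(KK)(S(SK)(IS(KI)))
  [3] KK(S(SK)(IS(KI)))
  [4] K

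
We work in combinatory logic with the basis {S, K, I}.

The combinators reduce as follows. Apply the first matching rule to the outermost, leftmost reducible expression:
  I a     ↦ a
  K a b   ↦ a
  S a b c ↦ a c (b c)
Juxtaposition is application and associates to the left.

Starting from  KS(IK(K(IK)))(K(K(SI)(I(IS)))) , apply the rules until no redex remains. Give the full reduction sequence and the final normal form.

  start: KS(IK(K(IK)))(K(K(SI)(I(IS))))
  →1  S(K(K(SI)(I(IS))))
  →2  S(K(SI))

Answer: normal form = S(K(SI))  (in 2 steps)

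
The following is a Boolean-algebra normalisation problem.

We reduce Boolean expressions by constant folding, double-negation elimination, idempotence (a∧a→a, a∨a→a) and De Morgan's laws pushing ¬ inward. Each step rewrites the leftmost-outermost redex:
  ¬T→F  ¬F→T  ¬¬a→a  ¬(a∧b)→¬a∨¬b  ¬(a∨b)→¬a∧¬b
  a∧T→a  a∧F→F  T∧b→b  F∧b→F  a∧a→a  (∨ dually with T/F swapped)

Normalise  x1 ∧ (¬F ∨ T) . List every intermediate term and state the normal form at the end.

Answer: normal form = x1  (in 2 steps)

Reduction:
  start: x1 ∧ (¬F ∨ T)
  [1] x1 ∧ T
  [2] x1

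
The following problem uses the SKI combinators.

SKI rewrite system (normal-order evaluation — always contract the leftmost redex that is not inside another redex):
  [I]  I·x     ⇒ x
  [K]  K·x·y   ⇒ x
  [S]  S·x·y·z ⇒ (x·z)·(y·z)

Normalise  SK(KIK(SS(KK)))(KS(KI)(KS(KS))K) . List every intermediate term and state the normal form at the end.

Answer: normal form = SSK  (in 4 steps)

Reduction:
  start: SK(KIK(SS(KK)))(KS(KI)(KS(KS))K)
  [1] K(KS(KI)(KS(KS))K)(KIK(SS(KK))(KS(KI)(KS(KS))K))
  [2] KS(KI)(KS(KS))K
  [3] S(KS(KS))K
  [4] SSK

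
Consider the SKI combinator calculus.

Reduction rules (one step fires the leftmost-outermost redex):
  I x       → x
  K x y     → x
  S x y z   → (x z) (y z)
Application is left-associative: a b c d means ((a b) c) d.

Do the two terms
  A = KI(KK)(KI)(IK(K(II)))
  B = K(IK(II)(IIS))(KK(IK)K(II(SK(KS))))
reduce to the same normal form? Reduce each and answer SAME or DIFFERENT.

Answer: SAME — A ⇓ I, B ⇓ I

Derivation:
Term A:
  start: KI(KK)(KI)(IK(K(II)))
  step 1: I(KI)(IK(K(II)))
  step 2: KI(IK(K(II)))
  step 3: I

Term B:
  start: K(IK(II)(IIS))(KK(IK)K(II(SK(KS))))
  step 1: IK(II)(IIS)
  step 2: K(II)(IIS)
  step 3: II
  step 4: I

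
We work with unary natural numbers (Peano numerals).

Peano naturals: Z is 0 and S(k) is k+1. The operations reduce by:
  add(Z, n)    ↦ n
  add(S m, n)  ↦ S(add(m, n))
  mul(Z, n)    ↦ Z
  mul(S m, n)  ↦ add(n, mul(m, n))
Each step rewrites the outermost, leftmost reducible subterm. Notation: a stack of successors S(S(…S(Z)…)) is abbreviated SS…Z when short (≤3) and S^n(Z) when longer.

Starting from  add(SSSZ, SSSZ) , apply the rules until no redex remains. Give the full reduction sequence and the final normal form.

  start: add(SSSZ, SSSZ)
  step 1: S(add(SSZ, SSSZ))
  step 2: S(S(add(SZ, SSSZ)))
  step 3: S(S(S(add(Z, SSSZ))))
  step 4: S^6(Z)

Answer: normal form = S^6(Z)  (in 4 steps)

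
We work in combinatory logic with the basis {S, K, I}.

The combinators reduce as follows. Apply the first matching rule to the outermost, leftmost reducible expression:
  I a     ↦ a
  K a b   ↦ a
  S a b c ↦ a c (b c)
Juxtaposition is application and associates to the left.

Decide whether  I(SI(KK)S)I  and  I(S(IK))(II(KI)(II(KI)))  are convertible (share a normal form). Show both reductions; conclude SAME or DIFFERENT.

Answer: SAME — A ⇓ SKI, B ⇓ SKI

Derivation:
Term A:
  start: I(SI(KK)S)I
  →1  SI(KK)SI
  →2  IS(KKS)I
  →3  S(KKS)I
  →4  SKI

Term B:
  start: I(S(IK))(II(KI)(II(KI)))
  →1  S(IK)(II(KI)(II(KI)))
  →2  SK(II(KI)(II(KI)))
  →3  SK(I(KI)(II(KI)))
  →4  SK(KI(II(KI)))
  →5  SKI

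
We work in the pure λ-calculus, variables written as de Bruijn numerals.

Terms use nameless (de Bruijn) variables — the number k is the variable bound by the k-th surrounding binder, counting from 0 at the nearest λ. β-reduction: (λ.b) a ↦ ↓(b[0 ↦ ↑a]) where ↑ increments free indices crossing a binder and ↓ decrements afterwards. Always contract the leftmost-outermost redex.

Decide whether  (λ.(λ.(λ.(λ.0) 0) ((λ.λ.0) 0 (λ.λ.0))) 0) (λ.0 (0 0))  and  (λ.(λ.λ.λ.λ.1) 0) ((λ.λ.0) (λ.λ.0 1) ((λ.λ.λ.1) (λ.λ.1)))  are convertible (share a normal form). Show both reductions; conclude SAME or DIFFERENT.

Answer: DIFFERENT — A ⇓ λ.λ.0, B ⇓ λ.λ.λ.1

Working:
Term A:
  start: (λ.(λ.(λ.(λ.0) 0) ((λ.λ.0) 0 (λ.λ.0))) 0) (λ.0 (0 0))
  step 1: (λ.(λ.(λ.0) 0) ((λ.λ.0) 0 (λ.λ.0))) (λ.0 (0 0))
  step 2: (λ.(λ.0) 0) ((λ.λ.0) (λ.0 (0 0)) (λ.λ.0))
  step 3: (λ.0) ((λ.λ.0) (λ.0 (0 0)) (λ.λ.0))
  step 4: (λ.λ.0) (λ.0 (0 0)) (λ.λ.0)
  step 5: (λ.0) (λ.λ.0)
  step 6: λ.λ.0

Term B:
  start: (λ.(λ.λ.λ.λ.1) 0) ((λ.λ.0) (λ.λ.0 1) ((λ.λ.λ.1) (λ.λ.1)))
  step 1: (λ.λ.λ.λ.1) ((λ.λ.0) (λ.λ.0 1) ((λ.λ.λ.1) (λ.λ.1)))
  step 2: λ.λ.λ.1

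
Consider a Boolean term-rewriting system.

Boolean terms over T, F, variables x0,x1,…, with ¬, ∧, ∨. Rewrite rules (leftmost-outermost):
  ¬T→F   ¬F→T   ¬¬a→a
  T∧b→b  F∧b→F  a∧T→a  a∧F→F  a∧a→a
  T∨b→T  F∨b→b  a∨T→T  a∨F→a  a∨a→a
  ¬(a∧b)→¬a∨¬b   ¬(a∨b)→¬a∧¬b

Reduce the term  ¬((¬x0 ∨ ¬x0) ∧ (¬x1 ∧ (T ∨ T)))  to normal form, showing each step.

  start: ¬((¬x0 ∨ ¬x0) ∧ (¬x1 ∧ (T ∨ T)))
  step 1: ¬(¬x0 ∨ ¬x0) ∨ ¬(¬x1 ∧ (T ∨ T))
  step 2: (¬¬x0 ∧ ¬¬x0) ∨ ¬(¬x1 ∧ (T ∨ T))
  step 3: ¬¬x0 ∨ ¬(¬x1 ∧ (T ∨ T))
  step 4: x0 ∨ ¬(¬x1 ∧ (T ∨ T))
  step 5: x0 ∨ (¬¬x1 ∨ ¬(T ∨ T))
  step 6: x0 ∨ (x1 ∨ ¬(T ∨ T))
  step 7: x0 ∨ (x1 ∨ (¬T ∧ ¬T))
  step 8: x0 ∨ (x1 ∨ ¬T)
  step 9: x0 ∨ (x1 ∨ F)
  step 10: x0 ∨ x1

Answer: normal form = x0 ∨ x1  (in 10 steps)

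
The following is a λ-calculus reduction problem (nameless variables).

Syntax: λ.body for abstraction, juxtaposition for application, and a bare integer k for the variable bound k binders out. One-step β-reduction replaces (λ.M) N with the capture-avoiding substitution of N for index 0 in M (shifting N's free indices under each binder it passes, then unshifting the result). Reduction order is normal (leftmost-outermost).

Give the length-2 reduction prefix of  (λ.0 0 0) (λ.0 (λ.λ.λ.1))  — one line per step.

  start: (λ.0 0 0) (λ.0 (λ.λ.λ.1))
  [1] (λ.0 (λ.λ.λ.1)) (λ.0 (λ.λ.λ.1)) (λ.0 (λ.λ.λ.1))
  [2] (λ.0 (λ.λ.λ.1)) (λ.λ.λ.1) (λ.0 (λ.λ.λ.1))

Answer: after 2 steps: (λ.0 (λ.λ.λ.1)) (λ.λ.λ.1) (λ.0 (λ.λ.λ.1))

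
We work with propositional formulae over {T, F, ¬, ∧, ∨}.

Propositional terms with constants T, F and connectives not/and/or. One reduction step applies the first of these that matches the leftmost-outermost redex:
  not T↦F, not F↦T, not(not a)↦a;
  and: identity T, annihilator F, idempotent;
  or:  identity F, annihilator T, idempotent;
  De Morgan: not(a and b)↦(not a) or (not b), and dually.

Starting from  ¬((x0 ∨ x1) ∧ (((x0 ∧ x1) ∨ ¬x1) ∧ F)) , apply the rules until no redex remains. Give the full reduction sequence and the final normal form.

Answer: normal form = T  (in 9 steps)

Reduction:
  start: ¬((x0 ∨ x1) ∧ (((x0 ∧ x1) ∨ ¬x1) ∧ F))
  step 1: ¬(x0 ∨ x1) ∨ ¬(((x0 ∧ x1) ∨ ¬x1) ∧ F)
  step 2: (¬x0 ∧ ¬x1) ∨ ¬(((x0 ∧ x1) ∨ ¬x1) ∧ F)
  step 3: (¬x0 ∧ ¬x1) ∨ (¬((x0 ∧ x1) ∨ ¬x1) ∨ ¬F)
  step 4: (¬x0 ∧ ¬x1) ∨ ((¬(x0 ∧ x1) ∧ ¬¬x1) ∨ ¬F)
  step 5: (¬x0 ∧ ¬x1) ∨ (((¬x0 ∨ ¬x1) ∧ ¬¬x1) ∨ ¬F)
  step 6: (¬x0 ∧ ¬x1) ∨ (((¬x0 ∨ ¬x1) ∧ x1) ∨ ¬F)
  step 7: (¬x0 ∧ ¬x1) ∨ (((¬x0 ∨ ¬x1) ∧ x1) ∨ T)
  step 8: (¬x0 ∧ ¬x1) ∨ T
  step 9: T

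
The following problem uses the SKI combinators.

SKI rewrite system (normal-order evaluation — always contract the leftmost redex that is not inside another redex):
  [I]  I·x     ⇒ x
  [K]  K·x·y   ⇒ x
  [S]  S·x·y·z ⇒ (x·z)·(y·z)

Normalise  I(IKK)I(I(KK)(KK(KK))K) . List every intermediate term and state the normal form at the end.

  start: I(IKK)I(I(KK)(KK(KK))K)
  step 1: IKKI(I(KK)(KK(KK))K)
  step 2: KKI(I(KK)(KK(KK))K)
  step 3: K(I(KK)(KK(KK))K)
  step 4: K(KK(KK(KK))K)
  step 5: K(KK)

Answer: normal form = K(KK)  (in 5 steps)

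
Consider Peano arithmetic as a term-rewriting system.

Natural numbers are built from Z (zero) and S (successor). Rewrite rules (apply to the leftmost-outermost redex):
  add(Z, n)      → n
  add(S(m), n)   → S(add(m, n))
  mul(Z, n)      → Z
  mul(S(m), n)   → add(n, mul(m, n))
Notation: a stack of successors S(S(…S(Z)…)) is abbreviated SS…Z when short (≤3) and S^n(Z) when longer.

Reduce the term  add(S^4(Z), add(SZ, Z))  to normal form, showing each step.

Answer: normal form = S^5(Z)  (in 7 steps)

Working:
  start: add(S^4(Z), add(SZ, Z))
  →1  S(add(SSSZ, add(SZ, Z)))
  →2  S(S(add(SSZ, add(SZ, Z))))
  →3  S(S(S(add(SZ, add(SZ, Z)))))
  →4  S(S(S(S(add(Z, add(SZ, Z))))))
  →5  S(S(S(S(add(SZ, Z)))))
  →6  S(S(S(S(S(add(Z, Z))))))
  →7  S^5(Z)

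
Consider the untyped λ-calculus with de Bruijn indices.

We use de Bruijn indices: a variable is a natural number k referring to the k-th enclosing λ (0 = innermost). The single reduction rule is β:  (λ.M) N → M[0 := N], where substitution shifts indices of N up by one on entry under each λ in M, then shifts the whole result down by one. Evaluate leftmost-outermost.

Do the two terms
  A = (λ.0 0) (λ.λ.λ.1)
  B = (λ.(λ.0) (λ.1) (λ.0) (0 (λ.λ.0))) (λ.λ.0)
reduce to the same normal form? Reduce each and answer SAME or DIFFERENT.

Answer: DIFFERENT — A ⇓ λ.λ.1, B ⇓ λ.0

Derivation:
Term A:
  start: (λ.0 0) (λ.λ.λ.1)
  [1] (λ.λ.λ.1) (λ.λ.λ.1)
  [2] λ.λ.1

Term B:
  start: (λ.(λ.0) (λ.1) (λ.0) (0 (λ.λ.0))) (λ.λ.0)
  [1] (λ.0) (λ.λ.λ.0) (λ.0) ((λ.λ.0) (λ.λ.0))
  [2] (λ.λ.λ.0) (λ.0) ((λ.λ.0) (λ.λ.0))
  [3] (λ.λ.0) ((λ.λ.0) (λ.λ.0))
  [4] λ.0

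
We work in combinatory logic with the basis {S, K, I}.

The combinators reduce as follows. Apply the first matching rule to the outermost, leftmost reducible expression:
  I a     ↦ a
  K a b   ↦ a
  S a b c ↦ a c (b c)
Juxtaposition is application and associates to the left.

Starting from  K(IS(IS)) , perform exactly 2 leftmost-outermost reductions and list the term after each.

  start: K(IS(IS))
  [1] K(S(IS))
  [2] K(SS)

Answer: after 2 steps: K(SS)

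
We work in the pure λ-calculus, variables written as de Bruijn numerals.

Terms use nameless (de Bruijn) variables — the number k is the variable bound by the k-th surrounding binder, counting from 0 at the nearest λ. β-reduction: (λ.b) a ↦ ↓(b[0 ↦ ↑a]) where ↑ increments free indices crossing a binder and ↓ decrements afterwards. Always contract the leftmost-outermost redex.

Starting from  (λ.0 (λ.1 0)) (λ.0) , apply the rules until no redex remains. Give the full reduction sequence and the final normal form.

  start: (λ.0 (λ.1 0)) (λ.0)
  step 1: (λ.0) (λ.(λ.0) 0)
  step 2: λ.(λ.0) 0
  step 3: λ.0

Answer: normal form = λ.0  (in 3 steps)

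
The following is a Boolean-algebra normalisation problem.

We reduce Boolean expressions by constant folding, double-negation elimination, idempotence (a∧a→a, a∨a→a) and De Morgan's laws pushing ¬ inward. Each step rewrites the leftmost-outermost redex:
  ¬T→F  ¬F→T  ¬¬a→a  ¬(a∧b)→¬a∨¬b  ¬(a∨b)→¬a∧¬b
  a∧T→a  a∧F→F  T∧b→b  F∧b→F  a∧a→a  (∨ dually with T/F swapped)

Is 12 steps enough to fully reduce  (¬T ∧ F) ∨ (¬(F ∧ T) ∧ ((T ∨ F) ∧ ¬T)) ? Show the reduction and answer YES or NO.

  start: (¬T ∧ F) ∨ (¬(F ∧ T) ∧ ((T ∨ F) ∧ ¬T))
  step 1: F ∨ (¬(F ∧ T) ∧ ((T ∨ F) ∧ ¬T))
  step 2: ¬(F ∧ T) ∧ ((T ∨ F) ∧ ¬T)
  step 3: (¬F ∨ ¬T) ∧ ((T ∨ F) ∧ ¬T)
  step 4: (T ∨ ¬T) ∧ ((T ∨ F) ∧ ¬T)
  step 5: T ∧ ((T ∨ F) ∧ ¬T)
  step 6: (T ∨ F) ∧ ¬T
  step 7: T ∧ ¬T
  step 8: ¬T
  step 9: F

Answer: YES — reaches normal form F in 9 ≤ 12 steps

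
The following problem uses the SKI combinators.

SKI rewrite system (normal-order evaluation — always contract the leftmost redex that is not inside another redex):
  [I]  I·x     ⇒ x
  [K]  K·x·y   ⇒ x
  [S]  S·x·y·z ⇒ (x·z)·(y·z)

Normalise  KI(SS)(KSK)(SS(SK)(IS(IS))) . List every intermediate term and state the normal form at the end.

  start: KI(SS)(KSK)(SS(SK)(IS(IS)))
  [1] I(KSK)(SS(SK)(IS(IS)))
  [2] KSK(SS(SK)(IS(IS)))
  [3] S(SS(SK)(IS(IS)))
  [4] S(S(IS(IS))(SK(IS(IS))))
  [5] S(S(S(IS))(SK(IS(IS))))
  [6] S(S(SS)(SK(IS(IS))))
  [7] S(S(SS)(SK(S(IS))))
  [8] S(S(SS)(SK(SS)))

Answer: normal form = S(S(SS)(SK(SS)))  (in 8 steps)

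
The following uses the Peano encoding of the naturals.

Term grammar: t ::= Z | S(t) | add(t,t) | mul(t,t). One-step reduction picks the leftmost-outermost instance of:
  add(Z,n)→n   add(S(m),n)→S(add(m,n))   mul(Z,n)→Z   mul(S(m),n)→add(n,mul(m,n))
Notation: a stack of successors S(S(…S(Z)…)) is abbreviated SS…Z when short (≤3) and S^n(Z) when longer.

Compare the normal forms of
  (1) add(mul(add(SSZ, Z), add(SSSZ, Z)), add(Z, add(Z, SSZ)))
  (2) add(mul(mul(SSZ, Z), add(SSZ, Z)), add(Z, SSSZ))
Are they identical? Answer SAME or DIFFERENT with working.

Answer: DIFFERENT — A ⇓ S^8(Z), B ⇓ SSSZ

Derivation:
Term A:
  start: add(mul(add(SSZ, Z), add(SSSZ, Z)), add(Z, add(Z, SSZ)))
  step 1: add(mul(S(add(SZ, Z)), add(SSSZ, Z)), add(Z, add(Z, SSZ)))
  step 2: add(add(add(SSSZ, Z), mul(add(SZ, Z), add(SSSZ, Z))), add(Z, add(Z, SSZ)))
  step 3: add(add(S(add(SSZ, Z)), mul(add(SZ, Z), add(SSSZ, Z))), add(Z, add(Z, SSZ)))
  step 4: add(S(add(add(SSZ, Z), mul(add(SZ, Z), add(SSSZ, Z)))), add(Z, add(Z, SSZ)))
  step 5: S(add(add(add(SSZ, Z), mul(add(SZ, Z), add(SSSZ, Z))), add(Z, add(Z, SSZ))))
  step 6: S(add(add(S(add(SZ, Z)), mul(add(SZ, Z), add(SSSZ, Z))), add(Z, add(Z, SSZ))))
  step 7: S(add(S(add(add(SZ, Z), mul(add(SZ, Z), add(SSSZ, Z)))), add(Z, add(Z, SSZ))))
  step 8: S(S(add(add(add(SZ, Z), mul(add(SZ, Z), add(SSSZ, Z))), add(Z, add(Z, SSZ)))))
  step 9: S(S(add(add(S(add(Z, Z)), mul(add(SZ, Z), add(SSSZ, Z))), add(Z, add(Z, SSZ)))))
  step 10: S(S(add(S(add(add(Z, Z), mul(add(SZ, Z), add(SSSZ, Z)))), add(Z, add(Z, SSZ)))))
  step 11: S(S(S(add(add(add(Z, Z), mul(add(SZ, Z), add(SSSZ, Z))), add(Z, add(Z, SSZ))))))
  step 12: S(S(S(add(add(Z, mul(add(SZ, Z), add(SSSZ, Z))), add(Z, add(Z, SSZ))))))
  step 13: S(S(S(add(mul(add(SZ, Z), add(SSSZ, Z)), add(Z, add(Z, SSZ))))))
  step 14: S(S(S(add(mul(S(add(Z, Z)), add(SSSZ, Z)), add(Z, add(Z, SSZ))))))
  step 15: S(S(S(add(add(add(SSSZ, Z), mul(add(Z, Z), add(SSSZ, Z))), add(Z, add(Z, SSZ))))))
  step 16: S(S(S(add(add(S(add(SSZ, Z)), mul(add(Z, Z), add(SSSZ, Z))), add(Z, add(Z, SSZ))))))
  step 17: S(S(S(add(S(add(add(SSZ, Z), mul(add(Z, Z), add(SSSZ, Z)))), add(Z, add(Z, SSZ))))))
  step 18: S(S(S(S(add(add(add(SSZ, Z), mul(add(Z, Z), add(SSSZ, Z))), add(Z, add(Z, SSZ)))))))
  step 19: S(S(S(S(add(add(S(add(SZ, Z)), mul(add(Z, Z), add(SSSZ, Z))), add(Z, add(Z, SSZ)))))))
  step 20: S(S(S(S(add(S(add(add(SZ, Z), mul(add(Z, Z), add(SSSZ, Z)))), add(Z, add(Z, SSZ)))))))
  step 21: S(S(S(S(S(add(add(add(SZ, Z), mul(add(Z, Z), add(SSSZ, Z))), add(Z, add(Z, SSZ))))))))
  step 22: S(S(S(S(S(add(add(S(add(Z, Z)), mul(add(Z, Z), add(SSSZ, Z))), add(Z, add(Z, SSZ))))))))
  step 23: S(S(S(S(S(add(S(add(add(Z, Z), mul(add(Z, Z), add(SSSZ, Z)))), add(Z, add(Z, SSZ))))))))
  step 24: S(S(S(S(S(S(add(add(add(Z, Z), mul(add(Z, Z), add(SSSZ, Z))), add(Z, add(Z, SSZ)))))))))
  step 25: S(S(S(S(S(S(add(add(Z, mul(add(Z, Z), add(SSSZ, Z))), add(Z, add(Z, SSZ)))))))))
  step 26: S(S(S(S(S(S(add(mul(add(Z, Z), add(SSSZ, Z)), add(Z, add(Z, SSZ)))))))))
  step 27: S(S(S(S(S(S(add(mul(Z, add(SSSZ, Z)), add(Z, add(Z, SSZ)))))))))
  step 28: S(S(S(S(S(S(add(Z, add(Z, add(Z, SSZ)))))))))
  step 29: S(S(S(S(S(S(add(Z, add(Z, SSZ))))))))
  step 30: S(S(S(S(S(S(add(Z, SSZ)))))))
  step 31: S^8(Z)

Term B:
  start: add(mul(mul(SSZ, Z), add(SSZ, Z)), add(Z, SSSZ))
  step 1: add(mul(add(Z, mul(SZ, Z)), add(SSZ, Z)), add(Z, SSSZ))
  step 2: add(mul(mul(SZ, Z), add(SSZ, Z)), add(Z, SSSZ))
  step 3: add(mul(add(Z, mul(Z, Z)), add(SSZ, Z)), add(Z, SSSZ))
  step 4: add(mul(mul(Z, Z), add(SSZ, Z)), add(Z, SSSZ))
  step 5: add(mul(Z, add(SSZ, Z)), add(Z, SSSZ))
  step 6: add(Z, add(Z, SSSZ))
  step 7: add(Z, SSSZ)
  step 8: SSSZ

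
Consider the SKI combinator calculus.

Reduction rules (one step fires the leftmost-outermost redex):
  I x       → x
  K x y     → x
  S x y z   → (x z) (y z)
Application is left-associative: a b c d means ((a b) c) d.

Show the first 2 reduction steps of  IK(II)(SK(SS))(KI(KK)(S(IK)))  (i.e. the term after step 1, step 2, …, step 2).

Answer: after 2 steps: II(KI(KK)(S(IK)))

Derivation:
  start: IK(II)(SK(SS))(KI(KK)(S(IK)))
  →1  K(II)(SK(SS))(KI(KK)(S(IK)))
  →2  II(KI(KK)(S(IK)))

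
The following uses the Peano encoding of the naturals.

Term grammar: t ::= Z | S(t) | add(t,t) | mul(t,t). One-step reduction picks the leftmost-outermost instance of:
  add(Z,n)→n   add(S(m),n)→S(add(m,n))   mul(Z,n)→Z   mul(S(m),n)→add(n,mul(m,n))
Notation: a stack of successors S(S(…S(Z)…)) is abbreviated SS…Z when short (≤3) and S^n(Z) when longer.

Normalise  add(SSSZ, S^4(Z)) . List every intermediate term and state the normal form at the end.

  start: add(SSSZ, S^4(Z))
  →1  S(add(SSZ, S^4(Z)))
  →2  S(S(add(SZ, S^4(Z))))
  →3  S(S(S(add(Z, S^4(Z)))))
  →4  S^7(Z)

Answer: normal form = S^7(Z)  (in 4 steps)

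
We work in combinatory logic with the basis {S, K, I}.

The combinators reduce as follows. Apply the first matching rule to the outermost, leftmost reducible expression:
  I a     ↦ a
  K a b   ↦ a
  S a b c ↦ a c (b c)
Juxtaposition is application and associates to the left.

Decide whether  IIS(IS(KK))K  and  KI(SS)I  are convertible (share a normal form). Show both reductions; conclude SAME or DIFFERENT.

Term A:
  start: IIS(IS(KK))K
  step 1: IS(IS(KK))K
  step 2: S(IS(KK))K
  step 3: S(S(KK))K

Term B:
  start: KI(SS)I
  step 1: II
  step 2: I

Answer: DIFFERENT — A ⇓ S(S(KK))K, B ⇓ I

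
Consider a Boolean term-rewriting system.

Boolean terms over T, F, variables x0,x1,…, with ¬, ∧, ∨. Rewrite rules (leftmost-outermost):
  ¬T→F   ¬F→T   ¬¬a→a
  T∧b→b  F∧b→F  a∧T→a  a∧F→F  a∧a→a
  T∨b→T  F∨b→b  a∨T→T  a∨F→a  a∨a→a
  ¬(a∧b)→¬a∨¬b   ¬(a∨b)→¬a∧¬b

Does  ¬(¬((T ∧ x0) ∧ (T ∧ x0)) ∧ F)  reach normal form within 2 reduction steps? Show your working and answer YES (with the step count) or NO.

Answer: NO — after 2 steps the term is ((T ∧ x0) ∧ (T ∧ x0)) ∨ ¬F, not yet normal

Derivation:
  start: ¬(¬((T ∧ x0) ∧ (T ∧ x0)) ∧ F)
  [1] ¬¬((T ∧ x0) ∧ (T ∧ x0)) ∨ ¬F
  [2] ((T ∧ x0) ∧ (T ∧ x0)) ∨ ¬F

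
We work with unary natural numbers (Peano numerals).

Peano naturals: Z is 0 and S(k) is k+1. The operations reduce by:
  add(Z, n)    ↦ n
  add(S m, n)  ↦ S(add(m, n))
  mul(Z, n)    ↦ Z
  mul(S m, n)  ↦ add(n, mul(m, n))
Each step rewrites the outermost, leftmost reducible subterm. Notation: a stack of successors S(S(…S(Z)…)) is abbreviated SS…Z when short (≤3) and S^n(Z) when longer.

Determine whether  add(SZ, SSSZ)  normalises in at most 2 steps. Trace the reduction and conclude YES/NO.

Answer: YES — reaches normal form S^4(Z) in 2 ≤ 2 steps

Reduction:
  start: add(SZ, SSSZ)
  step 1: S(add(Z, SSSZ))
  step 2: S^4(Z)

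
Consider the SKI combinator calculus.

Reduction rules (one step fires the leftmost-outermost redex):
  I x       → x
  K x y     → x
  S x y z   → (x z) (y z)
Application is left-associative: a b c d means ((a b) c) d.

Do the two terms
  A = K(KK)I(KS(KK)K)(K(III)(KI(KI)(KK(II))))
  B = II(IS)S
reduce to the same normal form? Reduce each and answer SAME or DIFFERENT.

Term A:
  start: K(KK)I(KS(KK)K)(K(III)(KI(KI)(KK(II))))
  step 1: KK(KS(KK)K)(K(III)(KI(KI)(KK(II))))
  step 2: K(K(III)(KI(KI)(KK(II))))
  step 3: K(III)
  step 4: K(II)
  step 5: KI

Term B:
  start: II(IS)S
  step 1: I(IS)S
  step 2: ISS
  step 3: SS

Answer: DIFFERENT — A ⇓ KI, B ⇓ SS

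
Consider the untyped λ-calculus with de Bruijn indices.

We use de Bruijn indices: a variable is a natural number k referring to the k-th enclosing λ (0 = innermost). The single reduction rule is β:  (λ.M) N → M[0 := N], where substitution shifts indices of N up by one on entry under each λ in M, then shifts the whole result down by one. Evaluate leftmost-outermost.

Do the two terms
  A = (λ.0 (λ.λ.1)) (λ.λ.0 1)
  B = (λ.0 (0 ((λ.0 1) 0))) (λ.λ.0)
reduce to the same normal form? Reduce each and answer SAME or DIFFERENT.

Term A:
  start: (λ.0 (λ.λ.1)) (λ.λ.0 1)
  [1] (λ.λ.0 1) (λ.λ.1)
  [2] λ.0 (λ.λ.1)

Term B:
  start: (λ.0 (0 ((λ.0 1) 0))) (λ.λ.0)
  [1] (λ.λ.0) ((λ.λ.0) ((λ.0 (λ.λ.0)) (λ.λ.0)))
  [2] λ.0

Answer: DIFFERENT — A ⇓ λ.0 (λ.λ.1), B ⇓ λ.0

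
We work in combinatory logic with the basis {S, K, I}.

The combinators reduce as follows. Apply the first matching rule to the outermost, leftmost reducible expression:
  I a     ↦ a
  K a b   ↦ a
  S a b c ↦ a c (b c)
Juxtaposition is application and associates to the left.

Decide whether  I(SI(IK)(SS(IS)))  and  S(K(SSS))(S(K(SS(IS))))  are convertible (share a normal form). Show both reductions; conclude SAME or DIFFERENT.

Answer: SAME — A ⇓ S(K(SSS))(S(K(SSS))), B ⇓ S(K(SSS))(S(K(SSS)))

Working:
Term A:
  start: I(SI(IK)(SS(IS)))
  [1] SI(IK)(SS(IS))
  [2] I(SS(IS))(IK(SS(IS)))
  [3] SS(IS)(IK(SS(IS)))
  [4] S(IK(SS(IS)))(IS(IK(SS(IS))))
  [5] S(K(SS(IS)))(IS(IK(SS(IS))))
  [6] S(K(SSS))(IS(IK(SS(IS))))
  [7] S(K(SSS))(S(IK(SS(IS))))
  [8] S(K(SSS))(S(K(SS(IS))))
  [9] S(K(SSS))(S(K(SSS)))

Term B:
  start: S(K(SSS))(S(K(SS(IS))))
  [1] S(K(SSS))(S(K(SSS)))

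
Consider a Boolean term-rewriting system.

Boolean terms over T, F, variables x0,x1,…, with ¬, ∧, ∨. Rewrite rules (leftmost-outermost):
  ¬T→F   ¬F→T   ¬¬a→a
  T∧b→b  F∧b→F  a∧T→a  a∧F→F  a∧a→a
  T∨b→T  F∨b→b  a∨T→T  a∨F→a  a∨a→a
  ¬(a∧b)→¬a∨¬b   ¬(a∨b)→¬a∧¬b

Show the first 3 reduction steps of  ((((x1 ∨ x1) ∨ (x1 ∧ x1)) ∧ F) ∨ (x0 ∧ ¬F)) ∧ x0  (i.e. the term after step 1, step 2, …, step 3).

Answer: after 3 steps: (x0 ∧ T) ∧ x0

Working:
  start: ((((x1 ∨ x1) ∨ (x1 ∧ x1)) ∧ F) ∨ (x0 ∧ ¬F)) ∧ x0
  [1] (F ∨ (x0 ∧ ¬F)) ∧ x0
  [2] (x0 ∧ ¬F) ∧ x0
  [3] (x0 ∧ T) ∧ x0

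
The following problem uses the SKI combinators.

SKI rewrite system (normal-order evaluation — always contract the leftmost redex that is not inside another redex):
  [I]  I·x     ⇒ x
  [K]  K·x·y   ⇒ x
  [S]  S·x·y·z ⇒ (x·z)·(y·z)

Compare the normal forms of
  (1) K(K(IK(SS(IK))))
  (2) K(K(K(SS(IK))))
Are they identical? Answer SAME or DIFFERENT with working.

Term A:
  start: K(K(IK(SS(IK))))
  [1] K(K(K(SS(IK))))
  [2] K(K(K(SSK)))

Term B:
  start: K(K(K(SS(IK))))
  [1] K(K(K(SSK)))

Answer: SAME — A ⇓ K(K(K(SSK))), B ⇓ K(K(K(SSK)))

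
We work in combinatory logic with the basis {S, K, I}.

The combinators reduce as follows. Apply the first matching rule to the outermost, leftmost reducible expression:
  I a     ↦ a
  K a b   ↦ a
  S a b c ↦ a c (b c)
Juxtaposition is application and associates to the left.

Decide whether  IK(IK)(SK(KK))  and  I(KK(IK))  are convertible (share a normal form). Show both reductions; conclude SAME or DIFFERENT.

Answer: SAME — A ⇓ K, B ⇓ K

Derivation:
Term A:
  start: IK(IK)(SK(KK))
  [1] K(IK)(SK(KK))
  [2] IK
  [3] K

Term B:
  start: I(KK(IK))
  [1] KK(IK)
  [2] K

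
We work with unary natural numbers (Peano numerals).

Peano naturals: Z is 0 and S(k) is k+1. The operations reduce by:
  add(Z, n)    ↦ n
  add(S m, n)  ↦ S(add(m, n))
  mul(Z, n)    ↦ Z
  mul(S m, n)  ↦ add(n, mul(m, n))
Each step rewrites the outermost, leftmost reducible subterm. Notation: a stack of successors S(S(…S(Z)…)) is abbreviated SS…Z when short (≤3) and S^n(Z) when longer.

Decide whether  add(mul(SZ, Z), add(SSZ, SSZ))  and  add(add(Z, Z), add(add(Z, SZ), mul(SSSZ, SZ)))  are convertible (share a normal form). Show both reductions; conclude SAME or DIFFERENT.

Answer: SAME — A ⇓ S^4(Z), B ⇓ S^4(Z)

Derivation:
Term A:
  start: add(mul(SZ, Z), add(SSZ, SSZ))
  step 1: add(add(Z, mul(Z, Z)), add(SSZ, SSZ))
  step 2: add(mul(Z, Z), add(SSZ, SSZ))
  step 3: add(Z, add(SSZ, SSZ))
  step 4: add(SSZ, SSZ)
  step 5: S(add(SZ, SSZ))
  step 6: S(S(add(Z, SSZ)))
  step 7: S^4(Z)

Term B:
  start: add(add(Z, Z), add(add(Z, SZ), mul(SSSZ, SZ)))
  step 1: add(Z, add(add(Z, SZ), mul(SSSZ, SZ)))
  step 2: add(add(Z, SZ), mul(SSSZ, SZ))
  step 3: add(SZ, mul(SSSZ, SZ))
  step 4: S(add(Z, mul(SSSZ, SZ)))
  step 5: S(mul(SSSZ, SZ))
  step 6: S(add(SZ, mul(SSZ, SZ)))
  step 7: S(S(add(Z, mul(SSZ, SZ))))
  step 8: S(S(mul(SSZ, SZ)))
  step 9: S(S(add(SZ, mul(SZ, SZ))))
  step 10: S(S(S(add(Z, mul(SZ, SZ)))))
  step 11: S(S(S(mul(SZ, SZ))))
  step 12: S(S(S(add(SZ, mul(Z, SZ)))))
  step 13: S(S(S(S(add(Z, mul(Z, SZ))))))
  step 14: S(S(S(S(mul(Z, SZ)))))
  step 15: S^4(Z)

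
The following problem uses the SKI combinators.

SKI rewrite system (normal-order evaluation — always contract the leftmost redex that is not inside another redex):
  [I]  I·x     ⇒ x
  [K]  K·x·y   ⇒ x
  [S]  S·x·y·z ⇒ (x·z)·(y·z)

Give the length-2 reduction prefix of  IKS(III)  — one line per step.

  start: IKS(III)
  step 1: KS(III)
  step 2: S

Answer: after 2 steps: S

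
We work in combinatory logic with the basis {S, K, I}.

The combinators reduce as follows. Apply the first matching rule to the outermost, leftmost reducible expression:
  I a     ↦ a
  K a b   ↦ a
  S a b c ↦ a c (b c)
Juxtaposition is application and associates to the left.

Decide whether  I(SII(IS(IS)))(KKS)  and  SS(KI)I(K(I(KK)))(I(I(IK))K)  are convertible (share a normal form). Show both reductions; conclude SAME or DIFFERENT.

Term A:
  start: I(SII(IS(IS)))(KKS)
  [1] SII(IS(IS))(KKS)
  [2] I(IS(IS))(I(IS(IS)))(KKS)
  [3] IS(IS)(I(IS(IS)))(KKS)
  [4] S(IS)(I(IS(IS)))(KKS)
  [5] IS(KKS)(I(IS(IS))(KKS))
  [6] S(KKS)(I(IS(IS))(KKS))
  [7] SK(I(IS(IS))(KKS))
  [8] SK(IS(IS)(KKS))
  [9] SK(S(IS)(KKS))
  [10] SK(SS(KKS))
  [11] SK(SSK)

Term B:
  start: SS(KI)I(K(I(KK)))(I(I(IK))K)
  [1] SI(KII)(K(I(KK)))(I(I(IK))K)
  [2] I(K(I(KK)))(KII(K(I(KK))))(I(I(IK))K)
  [3] K(I(KK))(KII(K(I(KK))))(I(I(IK))K)
  [4] I(KK)(I(I(IK))K)
  [5] KK(I(I(IK))K)
  [6] K

Answer: DIFFERENT — A ⇓ SK(SSK), B ⇓ K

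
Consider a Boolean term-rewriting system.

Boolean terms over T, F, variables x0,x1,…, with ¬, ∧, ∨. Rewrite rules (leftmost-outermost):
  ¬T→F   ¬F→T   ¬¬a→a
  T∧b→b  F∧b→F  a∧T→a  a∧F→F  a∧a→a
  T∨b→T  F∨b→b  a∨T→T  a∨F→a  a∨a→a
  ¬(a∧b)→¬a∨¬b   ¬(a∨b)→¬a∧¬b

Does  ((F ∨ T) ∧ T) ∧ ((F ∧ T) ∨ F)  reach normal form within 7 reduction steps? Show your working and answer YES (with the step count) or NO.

  start: ((F ∨ T) ∧ T) ∧ ((F ∧ T) ∨ F)
  →1  (F ∨ T) ∧ ((F ∧ T) ∨ F)
  →2  T ∧ ((F ∧ T) ∨ F)
  →3  (F ∧ T) ∨ F
  →4  F ∧ T
  →5  F

Answer: YES — reaches normal form F in 5 ≤ 7 steps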